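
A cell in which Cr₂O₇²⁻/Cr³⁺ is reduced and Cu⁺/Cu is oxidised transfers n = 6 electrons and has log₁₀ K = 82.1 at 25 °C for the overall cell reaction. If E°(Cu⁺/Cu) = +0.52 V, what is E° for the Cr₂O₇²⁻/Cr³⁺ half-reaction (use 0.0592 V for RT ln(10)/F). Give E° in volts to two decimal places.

+1.33 V

E°cell = (0.0592/n)·log K = (0.0592/6)(82.1) = +0.810 V.
Since Cr₂O₇²⁻/Cr³⁺ is the cathode and Cu⁺/Cu the anode, E°cell = E°(Cr₂O₇²⁻/Cr³⁺) − E°(Cu⁺/Cu).
So E°(Cr₂O₇²⁻/Cr³⁺) = E°cell + E°(Cu⁺/Cu) = +0.810 + (+0.52) = +1.33 V.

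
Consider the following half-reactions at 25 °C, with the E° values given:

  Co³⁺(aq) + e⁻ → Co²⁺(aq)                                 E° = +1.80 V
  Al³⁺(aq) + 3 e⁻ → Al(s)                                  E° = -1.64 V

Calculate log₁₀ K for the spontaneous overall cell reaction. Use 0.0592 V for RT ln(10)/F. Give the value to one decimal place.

174.3

Cathode: Co³⁺/Co²⁺; anode: Al³⁺/Al. E°cell = +3.44 V, n = 3.
log K = nE°cell / 0.0592 = (3)(+3.44) / 0.0592 = 174.3.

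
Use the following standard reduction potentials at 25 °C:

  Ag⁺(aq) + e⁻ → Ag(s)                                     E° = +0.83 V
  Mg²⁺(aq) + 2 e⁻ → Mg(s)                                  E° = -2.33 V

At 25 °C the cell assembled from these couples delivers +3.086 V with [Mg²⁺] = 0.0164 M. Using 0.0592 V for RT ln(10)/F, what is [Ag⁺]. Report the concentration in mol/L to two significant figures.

Ag⁺/Ag is the cathode, Mg²⁺/Mg the anode: E°cell = +3.16 V, n = 2.
Overall reaction: 2 Ag⁺(aq) + Mg(s) → 2 Ag(s) + Mg²⁺(aq); Q = [Mg²⁺]^1/[Ag⁺]^2.
From E = E° − (0.0592/n) log Q: log Q = (E° − E)·n/0.0592 = (+3.16 − (+3.086))·2/0.0592 = 2.5000.
So 2·log[Ag⁺] = 1·log(0.0164) − log Q = -1.7852 − (2.5000) = -4.2852; log[Ag⁺] = -4.2852 / 2 = -2.1426; [Ag⁺] = 10^(-2.1426) ≈ 0.0072 M.

0.0072 M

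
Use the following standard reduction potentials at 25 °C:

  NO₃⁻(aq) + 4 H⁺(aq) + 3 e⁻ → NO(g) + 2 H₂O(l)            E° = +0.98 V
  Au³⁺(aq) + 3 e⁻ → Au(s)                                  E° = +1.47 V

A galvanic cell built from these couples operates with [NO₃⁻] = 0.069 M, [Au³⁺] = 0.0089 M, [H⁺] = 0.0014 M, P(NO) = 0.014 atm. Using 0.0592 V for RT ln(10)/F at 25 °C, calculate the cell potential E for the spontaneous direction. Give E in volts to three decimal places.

+0.661 V

Au³⁺/Au is the cathode (higher E°), NO₃⁻/NO the anode: E°cell = +1.47 − (+0.98) = +0.49 V, n = 3.
Overall: Au³⁺(aq) + NO(g) + 2 H₂O(l) → Au(s) + NO₃⁻(aq) + 4 H⁺(aq)
Q = [NO₃⁻]·[H⁺]^4 / ([Au³⁺]·P(NO)); log Q = -8.672.
E = E° − (0.0592/n) log Q = +0.49 − (0.0592/3)(-8.672) = +0.661 V.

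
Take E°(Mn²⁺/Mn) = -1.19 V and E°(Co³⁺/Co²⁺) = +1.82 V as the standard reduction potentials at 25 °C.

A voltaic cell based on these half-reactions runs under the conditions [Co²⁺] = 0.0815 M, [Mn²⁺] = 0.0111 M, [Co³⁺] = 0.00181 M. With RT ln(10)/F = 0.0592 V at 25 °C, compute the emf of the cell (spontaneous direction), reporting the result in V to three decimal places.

+2.970 V

Co³⁺/Co²⁺ is the cathode (higher E°), Mn²⁺/Mn the anode: E°cell = +1.82 − (-1.19) = +3.01 V, n = 2.
Overall: 2 Co³⁺(aq) + Mn(s) → 2 Co²⁺(aq) + Mn²⁺(aq)
Q = [Co²⁺]^2·[Mn²⁺] / ([Co³⁺]^2); log Q = 1.352.
E = E° − (0.0592/n) log Q = +3.01 − (0.0592/2)(1.352) = +2.970 V.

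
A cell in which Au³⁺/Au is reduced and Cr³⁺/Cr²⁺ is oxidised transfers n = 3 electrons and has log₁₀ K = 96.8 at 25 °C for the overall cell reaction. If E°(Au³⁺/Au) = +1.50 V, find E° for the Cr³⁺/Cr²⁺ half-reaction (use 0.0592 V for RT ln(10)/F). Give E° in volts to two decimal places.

E°cell = (0.0592/n)·log K = (0.0592/3)(96.8) = +1.910 V.
Since Au³⁺/Au is the cathode and Cr³⁺/Cr²⁺ the anode, E°cell = E°(Au³⁺/Au) − E°(Cr³⁺/Cr²⁺).
So E°(Cr³⁺/Cr²⁺) = E°(Au³⁺/Au) − E°cell = (+1.50) − (+1.910) = -0.41 V.

-0.41 V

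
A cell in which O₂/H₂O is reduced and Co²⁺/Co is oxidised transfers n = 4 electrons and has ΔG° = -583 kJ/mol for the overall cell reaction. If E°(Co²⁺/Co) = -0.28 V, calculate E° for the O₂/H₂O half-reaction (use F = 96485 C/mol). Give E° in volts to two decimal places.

+1.23 V

E°cell = −ΔG°/(nF) = −(-583×10³)/((4)(96485)) = +1.511 V.
Since O₂/H₂O is the cathode and Co²⁺/Co the anode, E°cell = E°(O₂/H₂O) − E°(Co²⁺/Co).
So E°(O₂/H₂O) = E°cell + E°(Co²⁺/Co) = +1.511 + (-0.28) = +1.23 V.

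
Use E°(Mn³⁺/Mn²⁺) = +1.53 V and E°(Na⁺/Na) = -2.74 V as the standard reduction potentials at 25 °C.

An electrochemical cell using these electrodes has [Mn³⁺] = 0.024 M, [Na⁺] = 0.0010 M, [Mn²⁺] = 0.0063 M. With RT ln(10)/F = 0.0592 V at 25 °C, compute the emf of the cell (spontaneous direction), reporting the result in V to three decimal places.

+4.482 V

Mn³⁺/Mn²⁺ is the cathode (higher E°), Na⁺/Na the anode: E°cell = +1.53 − (-2.74) = +4.27 V, n = 1.
Overall: Mn³⁺(aq) + Na(s) → Mn²⁺(aq) + Na⁺(aq)
Q = [Mn²⁺]·[Na⁺] / ([Mn³⁺]); log Q = -3.581.
E = E° − (0.0592/n) log Q = +4.27 − (0.0592/1)(-3.581) = +4.482 V.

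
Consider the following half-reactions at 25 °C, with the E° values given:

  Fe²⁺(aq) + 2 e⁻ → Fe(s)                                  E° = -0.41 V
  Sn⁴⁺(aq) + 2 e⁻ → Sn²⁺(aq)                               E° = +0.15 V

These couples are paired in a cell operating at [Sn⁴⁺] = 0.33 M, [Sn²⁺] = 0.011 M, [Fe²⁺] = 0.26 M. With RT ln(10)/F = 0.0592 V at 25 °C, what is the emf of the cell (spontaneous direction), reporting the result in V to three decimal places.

Sn⁴⁺/Sn²⁺ is the cathode (higher E°), Fe²⁺/Fe the anode: E°cell = +0.15 − (-0.41) = +0.56 V, n = 2.
Overall: Sn⁴⁺(aq) + Fe(s) → Sn²⁺(aq) + Fe²⁺(aq)
Q = [Sn²⁺]·[Fe²⁺] / ([Sn⁴⁺]); log Q = -2.062.
E = E° − (0.0592/n) log Q = +0.56 − (0.0592/2)(-2.062) = +0.621 V.

+0.621 V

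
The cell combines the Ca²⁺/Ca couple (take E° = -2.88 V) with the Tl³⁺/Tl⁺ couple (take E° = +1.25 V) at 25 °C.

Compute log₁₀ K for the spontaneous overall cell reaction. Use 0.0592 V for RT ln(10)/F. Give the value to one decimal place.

139.5

Cathode: Tl³⁺/Tl⁺; anode: Ca²⁺/Ca. E°cell = +4.13 V, n = 2.
log K = nE°cell / 0.0592 = (2)(+4.13) / 0.0592 = 139.5.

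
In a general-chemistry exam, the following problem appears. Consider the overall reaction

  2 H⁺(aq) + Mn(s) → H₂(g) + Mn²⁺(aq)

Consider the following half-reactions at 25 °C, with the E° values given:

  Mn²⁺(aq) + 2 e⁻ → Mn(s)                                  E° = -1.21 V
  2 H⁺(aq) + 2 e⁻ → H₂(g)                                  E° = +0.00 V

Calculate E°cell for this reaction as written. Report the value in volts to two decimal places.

The H⁺/H₂ couple has the higher reduction potential, so it is the cathode; Mn²⁺/Mn is oxidised at the anode.
E°cell = E°(cathode) − E°(anode) = (+0.00) − (-1.21) = +1.21 V.

+1.21 V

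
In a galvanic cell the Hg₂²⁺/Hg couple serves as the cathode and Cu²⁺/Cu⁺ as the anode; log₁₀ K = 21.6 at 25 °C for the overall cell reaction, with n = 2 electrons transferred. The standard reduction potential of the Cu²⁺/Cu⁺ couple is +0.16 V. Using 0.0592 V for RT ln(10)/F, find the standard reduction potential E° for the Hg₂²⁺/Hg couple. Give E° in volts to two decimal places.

+0.80 V

E°cell = (0.0592/n)·log K = (0.0592/2)(21.6) = +0.639 V.
Since Hg₂²⁺/Hg is the cathode and Cu²⁺/Cu⁺ the anode, E°cell = E°(Hg₂²⁺/Hg) − E°(Cu²⁺/Cu⁺).
So E°(Hg₂²⁺/Hg) = E°cell + E°(Cu²⁺/Cu⁺) = +0.639 + (+0.16) = +0.80 V.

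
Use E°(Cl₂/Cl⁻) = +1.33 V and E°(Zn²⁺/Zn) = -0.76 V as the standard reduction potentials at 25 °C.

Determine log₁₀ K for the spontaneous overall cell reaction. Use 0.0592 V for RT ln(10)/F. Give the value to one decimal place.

Cathode: Cl₂/Cl⁻; anode: Zn²⁺/Zn. E°cell = +2.09 V, n = 2.
log K = nE°cell / 0.0592 = (2)(+2.09) / 0.0592 = 70.6.

70.6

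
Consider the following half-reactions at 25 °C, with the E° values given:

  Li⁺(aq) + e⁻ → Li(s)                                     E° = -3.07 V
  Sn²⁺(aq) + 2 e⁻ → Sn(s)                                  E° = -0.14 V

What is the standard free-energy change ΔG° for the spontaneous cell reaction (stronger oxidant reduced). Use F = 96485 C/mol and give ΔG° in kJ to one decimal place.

Sn²⁺/Sn (E° = -0.14 V) is the cathode; Li⁺/Li (E° = -3.07 V) is the anode, so E°cell = +2.93 V.
Balancing electrons gives n = 2 (lcm of 2 and 1).
ΔG° = −nFE° = −(2)(96485)(+2.93) = -565,402 J = -565.4 kJ.

-565.4 kJ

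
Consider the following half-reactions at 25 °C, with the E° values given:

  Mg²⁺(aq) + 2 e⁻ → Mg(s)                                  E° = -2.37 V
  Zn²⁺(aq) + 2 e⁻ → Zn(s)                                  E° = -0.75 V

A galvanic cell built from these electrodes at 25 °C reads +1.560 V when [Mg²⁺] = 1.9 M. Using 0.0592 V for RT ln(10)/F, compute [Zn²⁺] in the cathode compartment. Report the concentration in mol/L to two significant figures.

0.018 M

Zn²⁺/Zn is the cathode, Mg²⁺/Mg the anode: E°cell = +1.62 V, n = 2.
Overall reaction: Zn²⁺(aq) + Mg(s) → Zn(s) + Mg²⁺(aq); Q = [Mg²⁺]^1/[Zn²⁺]^1.
From E = E° − (0.0592/n) log Q: log Q = (E° − E)·n/0.0592 = (+1.62 − (+1.560))·2/0.0592 = 2.0270.
So 1·log[Zn²⁺] = 1·log(1.9) − log Q = 0.2788 − (2.0270) = -1.7482; [Zn²⁺] = 10^(-1.7482) ≈ 0.018 M.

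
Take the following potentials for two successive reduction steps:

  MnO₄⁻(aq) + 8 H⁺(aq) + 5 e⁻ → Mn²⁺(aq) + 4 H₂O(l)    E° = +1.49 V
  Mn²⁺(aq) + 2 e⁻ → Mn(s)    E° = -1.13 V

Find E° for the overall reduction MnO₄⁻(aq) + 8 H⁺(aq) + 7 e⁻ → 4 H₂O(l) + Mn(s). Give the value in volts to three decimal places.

+0.741 V

Adding the free-energy changes (−nFE°) of the two steps gives −n₃FE°₃ = −n₁FE°₁ − n₂FE°₂.
E°₃ = (5×+1.49 + 2×-1.13) / 7 = (+5.190) / 7 = +0.741 V.
E° values themselves are not directly additive — weighting by electron count is essential.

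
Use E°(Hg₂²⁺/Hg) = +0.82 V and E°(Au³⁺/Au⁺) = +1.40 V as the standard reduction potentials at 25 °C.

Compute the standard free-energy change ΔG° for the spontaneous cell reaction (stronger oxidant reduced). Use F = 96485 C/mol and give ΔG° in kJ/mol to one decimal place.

Au³⁺/Au⁺ (E° = +1.40 V) is the cathode; Hg₂²⁺/Hg (E° = +0.82 V) is the anode, so E°cell = +0.58 V.
Balancing electrons gives n = 2 (lcm of 2 and 2).
ΔG° = −nFE° = −(2)(96485)(+0.58) = -111,923 J = -111.9 kJ/mol.

-111.9 kJ/mol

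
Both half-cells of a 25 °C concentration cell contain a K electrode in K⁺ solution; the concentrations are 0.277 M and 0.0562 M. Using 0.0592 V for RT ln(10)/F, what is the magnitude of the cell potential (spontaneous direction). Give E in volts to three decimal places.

For a concentration cell E°cell = 0. The 0.277 M side is the cathode (reduction is favoured where [K⁺] is higher).
With n = 1, E = −(0.0592/1) log([K⁺]ₐₙ/[K⁺]꜀ₐₜ) = −(0.0592/1) log(0.0562/0.277) = −(0.0592/1)(-0.693) = +0.041 V.

+0.041 V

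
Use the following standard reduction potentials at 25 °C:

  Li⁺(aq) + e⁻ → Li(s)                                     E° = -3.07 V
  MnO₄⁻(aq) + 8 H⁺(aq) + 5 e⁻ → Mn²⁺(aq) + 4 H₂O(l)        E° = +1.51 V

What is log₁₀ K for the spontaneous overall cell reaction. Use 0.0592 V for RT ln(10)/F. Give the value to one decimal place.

Cathode: MnO₄⁻/Mn²⁺; anode: Li⁺/Li. E°cell = +4.58 V, n = 5.
log K = nE°cell / 0.0592 = (5)(+4.58) / 0.0592 = 386.8.

386.8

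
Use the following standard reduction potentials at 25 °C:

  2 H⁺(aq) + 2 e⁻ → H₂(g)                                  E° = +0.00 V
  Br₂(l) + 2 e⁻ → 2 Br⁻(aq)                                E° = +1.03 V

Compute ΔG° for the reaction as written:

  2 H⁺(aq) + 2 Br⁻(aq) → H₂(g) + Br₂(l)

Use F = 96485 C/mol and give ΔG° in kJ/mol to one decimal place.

As written, H⁺/H₂ is reduced (cathode) and Br₂/Br⁻ is oxidised (anode), so E°cell = (+0.00) − (+1.03) = -1.03 V.
Balancing electrons gives n = 2.
ΔG° = −nFE° = −(2)(96485)(-1.03) = 198,759 J = +198.8 kJ/mol.

+198.8 kJ/mol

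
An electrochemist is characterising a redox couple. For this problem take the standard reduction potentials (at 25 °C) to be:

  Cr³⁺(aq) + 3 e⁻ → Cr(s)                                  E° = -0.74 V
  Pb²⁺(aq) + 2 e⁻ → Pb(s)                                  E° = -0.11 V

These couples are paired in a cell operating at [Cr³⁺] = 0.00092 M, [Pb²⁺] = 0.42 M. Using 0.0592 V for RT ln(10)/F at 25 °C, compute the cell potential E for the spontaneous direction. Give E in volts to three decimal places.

+0.679 V

Pb²⁺/Pb is the cathode (higher E°), Cr³⁺/Cr the anode: E°cell = -0.11 − (-0.74) = +0.63 V, n = 6.
Overall: 3 Pb²⁺(aq) + 2 Cr(s) → 3 Pb(s) + 2 Cr³⁺(aq)
Q = [Cr³⁺]^2 / ([Pb²⁺]^3); log Q = -4.942.
E = E° − (0.0592/n) log Q = +0.63 − (0.0592/6)(-4.942) = +0.679 V.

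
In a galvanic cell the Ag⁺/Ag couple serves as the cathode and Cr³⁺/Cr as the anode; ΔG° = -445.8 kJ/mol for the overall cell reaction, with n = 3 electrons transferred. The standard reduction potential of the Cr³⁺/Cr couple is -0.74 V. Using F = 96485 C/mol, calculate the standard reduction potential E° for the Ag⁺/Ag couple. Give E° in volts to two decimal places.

E°cell = −ΔG°/(nF) = −(-445.8×10³)/((3)(96485)) = +1.540 V.
Since Ag⁺/Ag is the cathode and Cr³⁺/Cr the anode, E°cell = E°(Ag⁺/Ag) − E°(Cr³⁺/Cr).
So E°(Ag⁺/Ag) = E°cell + E°(Cr³⁺/Cr) = +1.540 + (-0.74) = +0.80 V.

+0.80 V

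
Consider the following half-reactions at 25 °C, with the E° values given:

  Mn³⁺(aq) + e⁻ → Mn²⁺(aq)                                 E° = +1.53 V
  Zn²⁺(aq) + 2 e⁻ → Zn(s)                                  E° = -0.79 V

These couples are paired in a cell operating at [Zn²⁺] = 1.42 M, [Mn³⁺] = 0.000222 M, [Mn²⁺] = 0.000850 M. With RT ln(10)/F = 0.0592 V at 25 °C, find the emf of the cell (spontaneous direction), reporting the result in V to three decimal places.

+2.281 V

Mn³⁺/Mn²⁺ is the cathode (higher E°), Zn²⁺/Zn the anode: E°cell = +1.53 − (-0.79) = +2.32 V, n = 2.
Overall: 2 Mn³⁺(aq) + Zn(s) → 2 Mn²⁺(aq) + Zn²⁺(aq)
Q = [Mn²⁺]^2·[Zn²⁺] / ([Mn³⁺]^2); log Q = 1.318.
E = E° − (0.0592/n) log Q = +2.32 − (0.0592/2)(1.318) = +2.281 V.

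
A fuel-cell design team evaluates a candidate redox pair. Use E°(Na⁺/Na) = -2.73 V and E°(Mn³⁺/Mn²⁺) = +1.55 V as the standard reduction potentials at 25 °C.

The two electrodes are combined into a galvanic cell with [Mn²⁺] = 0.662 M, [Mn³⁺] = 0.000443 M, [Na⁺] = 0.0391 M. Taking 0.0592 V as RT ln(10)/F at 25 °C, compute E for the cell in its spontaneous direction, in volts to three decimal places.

Mn³⁺/Mn²⁺ is the cathode (higher E°), Na⁺/Na the anode: E°cell = +1.55 − (-2.73) = +4.28 V, n = 1.
Overall: Mn³⁺(aq) + Na(s) → Mn²⁺(aq) + Na⁺(aq)
Q = [Mn²⁺]·[Na⁺] / ([Mn³⁺]); log Q = 1.767.
E = E° − (0.0592/n) log Q = +4.28 − (0.0592/1)(1.767) = +4.175 V.

+4.175 V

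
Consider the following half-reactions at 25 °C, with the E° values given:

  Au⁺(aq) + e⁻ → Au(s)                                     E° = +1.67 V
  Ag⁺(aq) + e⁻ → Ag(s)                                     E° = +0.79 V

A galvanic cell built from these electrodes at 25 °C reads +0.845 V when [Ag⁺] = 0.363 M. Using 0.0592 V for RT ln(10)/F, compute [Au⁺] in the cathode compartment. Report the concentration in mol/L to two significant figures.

Au⁺/Au is the cathode, Ag⁺/Ag the anode: E°cell = +0.88 V, n = 1.
Overall reaction: Au⁺(aq) + Ag(s) → Au(s) + Ag⁺(aq); Q = [Ag⁺]^1/[Au⁺]^1.
From E = E° − (0.0592/n) log Q: log Q = (E° − E)·n/0.0592 = (+0.88 − (+0.845))·1/0.0592 = 0.5912.
So 1·log[Au⁺] = 1·log(0.363) − log Q = -0.4401 − (0.5912) = -1.0313; [Au⁺] = 10^(-1.0313) ≈ 0.093 M.

0.093 M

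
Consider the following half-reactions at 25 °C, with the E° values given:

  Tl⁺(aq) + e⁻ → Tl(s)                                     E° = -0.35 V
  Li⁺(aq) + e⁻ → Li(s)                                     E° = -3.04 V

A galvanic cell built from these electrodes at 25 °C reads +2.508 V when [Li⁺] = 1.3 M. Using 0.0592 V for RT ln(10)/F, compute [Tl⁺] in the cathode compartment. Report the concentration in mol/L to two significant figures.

Tl⁺/Tl is the cathode, Li⁺/Li the anode: E°cell = +2.69 V, n = 1.
Overall reaction: Tl⁺(aq) + Li(s) → Tl(s) + Li⁺(aq); Q = [Li⁺]^1/[Tl⁺]^1.
From E = E° − (0.0592/n) log Q: log Q = (E° − E)·n/0.0592 = (+2.69 − (+2.508))·1/0.0592 = 3.0743.
So 1·log[Tl⁺] = 1·log(1.3) − log Q = 0.1139 − (3.0743) = -2.9604; [Tl⁺] = 10^(-2.9604) ≈ 0.0011 M.

0.0011 M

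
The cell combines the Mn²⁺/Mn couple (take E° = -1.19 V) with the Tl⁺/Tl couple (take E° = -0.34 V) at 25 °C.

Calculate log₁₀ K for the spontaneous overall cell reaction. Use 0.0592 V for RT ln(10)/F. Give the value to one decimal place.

Cathode: Tl⁺/Tl; anode: Mn²⁺/Mn. E°cell = +0.85 V, n = 2.
log K = nE°cell / 0.0592 = (2)(+0.85) / 0.0592 = 28.7.

28.7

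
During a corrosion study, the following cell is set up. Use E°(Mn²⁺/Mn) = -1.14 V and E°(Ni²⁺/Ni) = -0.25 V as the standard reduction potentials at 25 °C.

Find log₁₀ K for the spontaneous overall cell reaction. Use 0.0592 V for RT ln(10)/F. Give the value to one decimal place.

Cathode: Ni²⁺/Ni; anode: Mn²⁺/Mn. E°cell = +0.89 V, n = 2.
log K = nE°cell / 0.0592 = (2)(+0.89) / 0.0592 = 30.1.

30.1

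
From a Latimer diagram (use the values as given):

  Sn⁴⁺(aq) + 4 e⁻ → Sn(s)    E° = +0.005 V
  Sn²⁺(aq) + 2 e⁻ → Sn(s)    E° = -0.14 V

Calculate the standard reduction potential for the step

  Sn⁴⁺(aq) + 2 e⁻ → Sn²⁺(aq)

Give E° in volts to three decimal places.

+0.150 V

Sequential free energies add, so n₃E°₃ = n₁E°₁ + n₂E°₂.
With n₃ = 4, and the known step contributing 2×(-0.14) V, the unknown satisfies 2·E° = 4×(+0.005) − 2×(-0.14) = +0.300.
E° = +0.300 / 2 = +0.150 V.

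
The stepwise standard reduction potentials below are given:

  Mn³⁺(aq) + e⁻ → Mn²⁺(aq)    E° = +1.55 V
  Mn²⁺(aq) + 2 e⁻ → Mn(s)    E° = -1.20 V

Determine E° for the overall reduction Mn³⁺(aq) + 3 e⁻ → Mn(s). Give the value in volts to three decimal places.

Standard free energies of sequential steps add: ΔG°₃ = ΔG°₁ + ΔG°₂, so n₃E°₃ = n₁E°₁ + n₂E°₂.
E°₃ = (1×+1.55 + 2×-1.20) / 3 = (-0.850) / 3 = -0.283 V.

-0.283 V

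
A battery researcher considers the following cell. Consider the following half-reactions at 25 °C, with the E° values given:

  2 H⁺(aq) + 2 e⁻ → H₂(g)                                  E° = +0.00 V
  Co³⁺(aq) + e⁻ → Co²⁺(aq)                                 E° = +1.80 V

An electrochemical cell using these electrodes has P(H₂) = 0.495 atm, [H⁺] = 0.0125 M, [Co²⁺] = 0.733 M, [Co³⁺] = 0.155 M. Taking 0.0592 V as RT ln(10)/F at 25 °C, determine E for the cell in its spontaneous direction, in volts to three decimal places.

Co³⁺/Co²⁺ is the cathode (higher E°), H⁺/H₂ the anode: E°cell = +1.80 − (+0.00) = +1.80 V, n = 2.
Overall: 2 Co³⁺(aq) + H₂(g) → 2 Co²⁺(aq) + 2 H⁺(aq)
Q = [Co²⁺]^2·[H⁺]^2 / ([Co³⁺]^2·P(H₂)); log Q = -2.151.
E = E° − (0.0592/n) log Q = +1.80 − (0.0592/2)(-2.151) = +1.864 V.

+1.864 V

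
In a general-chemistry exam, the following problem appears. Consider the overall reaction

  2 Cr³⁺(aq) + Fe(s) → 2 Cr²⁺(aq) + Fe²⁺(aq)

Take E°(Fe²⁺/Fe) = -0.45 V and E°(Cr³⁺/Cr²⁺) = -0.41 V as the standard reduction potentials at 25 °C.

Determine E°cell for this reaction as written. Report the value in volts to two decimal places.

The Cr³⁺/Cr²⁺ couple has the higher reduction potential, so it is the cathode; Fe²⁺/Fe is oxidised at the anode.
E°cell = E°(cathode) − E°(anode) = (-0.41) − (-0.45) = +0.04 V.

+0.04 V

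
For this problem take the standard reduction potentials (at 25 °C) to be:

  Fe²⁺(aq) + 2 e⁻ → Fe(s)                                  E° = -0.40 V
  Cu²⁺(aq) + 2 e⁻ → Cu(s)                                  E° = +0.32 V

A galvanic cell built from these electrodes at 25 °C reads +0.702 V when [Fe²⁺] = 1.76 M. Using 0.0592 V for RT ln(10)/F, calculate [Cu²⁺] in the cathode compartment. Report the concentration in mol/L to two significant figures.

Cu²⁺/Cu is the cathode, Fe²⁺/Fe the anode: E°cell = +0.72 V, n = 2.
Overall reaction: Cu²⁺(aq) + Fe(s) → Cu(s) + Fe²⁺(aq); Q = [Fe²⁺]^1/[Cu²⁺]^1.
From E = E° − (0.0592/n) log Q: log Q = (E° − E)·n/0.0592 = (+0.72 − (+0.702))·2/0.0592 = 0.6081.
So 1·log[Cu²⁺] = 1·log(1.76) − log Q = 0.2455 − (0.6081) = -0.3626; [Cu²⁺] = 10^(-0.3626) ≈ 0.43 M.

0.43 M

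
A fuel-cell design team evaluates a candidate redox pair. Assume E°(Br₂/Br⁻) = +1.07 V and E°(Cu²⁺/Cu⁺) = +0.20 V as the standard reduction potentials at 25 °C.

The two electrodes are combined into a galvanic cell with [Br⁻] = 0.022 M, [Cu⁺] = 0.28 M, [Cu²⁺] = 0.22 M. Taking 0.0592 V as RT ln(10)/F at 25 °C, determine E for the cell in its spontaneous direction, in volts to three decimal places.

Br₂/Br⁻ is the cathode (higher E°), Cu²⁺/Cu⁺ the anode: E°cell = +1.07 − (+0.20) = +0.87 V, n = 2.
Overall: Br₂(l) + 2 Cu⁺(aq) → 2 Br⁻(aq) + 2 Cu²⁺(aq)
Q = [Br⁻]^2·[Cu²⁺]^2 / ([Cu⁺]^2); log Q = -3.525.
E = E° − (0.0592/n) log Q = +0.87 − (0.0592/2)(-3.525) = +0.974 V.

+0.974 V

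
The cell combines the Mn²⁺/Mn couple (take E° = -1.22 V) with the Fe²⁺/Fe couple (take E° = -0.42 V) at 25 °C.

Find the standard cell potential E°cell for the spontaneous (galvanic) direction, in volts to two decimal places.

+0.80 V

The Fe²⁺/Fe couple has the higher reduction potential, so it is the cathode; Mn²⁺/Mn is oxidised at the anode.
E°cell = E°(cathode) − E°(anode) = (-0.42) − (-1.22) = +0.80 V.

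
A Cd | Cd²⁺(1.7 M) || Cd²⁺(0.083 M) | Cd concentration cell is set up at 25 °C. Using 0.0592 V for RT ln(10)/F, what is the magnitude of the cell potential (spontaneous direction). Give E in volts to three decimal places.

For a concentration cell E°cell = 0. The 1.7 M side is the cathode (reduction is favoured where [Cd²⁺] is higher).
With n = 2, E = −(0.0592/2) log([Cd²⁺]ₐₙ/[Cd²⁺]꜀ₐₜ) = −(0.0592/2) log(0.083/1.7) = −(0.0592/2)(-1.311) = +0.039 V.

+0.039 V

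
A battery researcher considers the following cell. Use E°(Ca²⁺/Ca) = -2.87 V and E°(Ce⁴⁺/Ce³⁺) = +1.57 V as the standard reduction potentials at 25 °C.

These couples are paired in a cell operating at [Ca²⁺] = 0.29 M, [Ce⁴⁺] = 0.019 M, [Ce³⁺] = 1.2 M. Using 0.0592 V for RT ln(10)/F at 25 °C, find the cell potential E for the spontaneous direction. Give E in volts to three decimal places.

+4.349 V

Ce⁴⁺/Ce³⁺ is the cathode (higher E°), Ca²⁺/Ca the anode: E°cell = +1.57 − (-2.87) = +4.44 V, n = 2.
Overall: 2 Ce⁴⁺(aq) + Ca(s) → 2 Ce³⁺(aq) + Ca²⁺(aq)
Q = [Ce³⁺]^2·[Ca²⁺] / ([Ce⁴⁺]^2); log Q = 3.063.
E = E° − (0.0592/n) log Q = +4.44 − (0.0592/2)(3.063) = +4.349 V.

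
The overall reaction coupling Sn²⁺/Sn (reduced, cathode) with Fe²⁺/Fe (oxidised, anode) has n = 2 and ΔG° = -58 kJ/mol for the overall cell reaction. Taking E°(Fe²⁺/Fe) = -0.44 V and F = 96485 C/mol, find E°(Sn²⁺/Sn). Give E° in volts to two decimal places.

E°cell = −ΔG°/(nF) = −(-58×10³)/((2)(96485)) = +0.301 V.
Since Sn²⁺/Sn is the cathode and Fe²⁺/Fe the anode, E°cell = E°(Sn²⁺/Sn) − E°(Fe²⁺/Fe).
So E°(Sn²⁺/Sn) = E°cell + E°(Fe²⁺/Fe) = +0.301 + (-0.44) = -0.14 V.

-0.14 V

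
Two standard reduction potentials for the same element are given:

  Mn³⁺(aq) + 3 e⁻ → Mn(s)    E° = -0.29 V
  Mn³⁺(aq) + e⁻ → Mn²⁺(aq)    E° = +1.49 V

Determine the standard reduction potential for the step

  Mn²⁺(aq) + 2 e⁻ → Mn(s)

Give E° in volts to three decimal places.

-1.180 V

Sequential free energies add, so n₃E°₃ = n₁E°₁ + n₂E°₂.
With n₃ = 3, and the known step contributing 1×(+1.49) V, the unknown satisfies 2·E° = 3×(-0.29) − 1×(+1.49) = -2.360.
E° = -2.360 / 2 = -1.180 V.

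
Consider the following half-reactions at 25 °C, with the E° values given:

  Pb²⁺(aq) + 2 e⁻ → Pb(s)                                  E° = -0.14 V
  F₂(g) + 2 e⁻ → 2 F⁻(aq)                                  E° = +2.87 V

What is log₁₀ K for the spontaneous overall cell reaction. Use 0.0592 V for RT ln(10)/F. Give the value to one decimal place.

Cathode: F₂/F⁻; anode: Pb²⁺/Pb. E°cell = +3.01 V, n = 2.
log K = nE°cell / 0.0592 = (2)(+3.01) / 0.0592 = 101.7.

101.7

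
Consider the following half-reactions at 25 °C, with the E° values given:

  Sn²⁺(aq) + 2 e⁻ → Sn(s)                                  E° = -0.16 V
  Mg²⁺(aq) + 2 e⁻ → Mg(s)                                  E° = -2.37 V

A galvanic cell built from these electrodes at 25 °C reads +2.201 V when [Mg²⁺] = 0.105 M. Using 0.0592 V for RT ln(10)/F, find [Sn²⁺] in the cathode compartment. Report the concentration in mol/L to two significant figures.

0.052 M

Sn²⁺/Sn is the cathode, Mg²⁺/Mg the anode: E°cell = +2.21 V, n = 2.
Overall reaction: Sn²⁺(aq) + Mg(s) → Sn(s) + Mg²⁺(aq); Q = [Mg²⁺]^1/[Sn²⁺]^1.
From E = E° − (0.0592/n) log Q: log Q = (E° − E)·n/0.0592 = (+2.21 − (+2.201))·2/0.0592 = 0.3041.
So 1·log[Sn²⁺] = 1·log(0.105) − log Q = -0.9788 − (0.3041) = -1.2829; [Sn²⁺] = 10^(-1.2829) ≈ 0.052 M.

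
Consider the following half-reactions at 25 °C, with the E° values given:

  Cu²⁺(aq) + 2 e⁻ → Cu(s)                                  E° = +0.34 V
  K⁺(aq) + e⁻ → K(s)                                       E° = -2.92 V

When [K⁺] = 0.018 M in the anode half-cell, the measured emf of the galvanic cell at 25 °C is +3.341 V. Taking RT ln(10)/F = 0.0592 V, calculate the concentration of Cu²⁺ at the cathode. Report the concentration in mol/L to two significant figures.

Cu²⁺/Cu is the cathode, K⁺/K the anode: E°cell = +3.26 V, n = 2.
Overall reaction: Cu²⁺(aq) + 2 K(s) → Cu(s) + 2 K⁺(aq); Q = [K⁺]^2/[Cu²⁺]^1.
From E = E° − (0.0592/n) log Q: log Q = (E° − E)·n/0.0592 = (+3.26 − (+3.341))·2/0.0592 = -2.7365.
So 1·log[Cu²⁺] = 2·log(0.018) − log Q = -3.4895 − (-2.7365) = -0.7530; [Cu²⁺] = 10^(-0.7530) ≈ 0.18 M.

0.18 M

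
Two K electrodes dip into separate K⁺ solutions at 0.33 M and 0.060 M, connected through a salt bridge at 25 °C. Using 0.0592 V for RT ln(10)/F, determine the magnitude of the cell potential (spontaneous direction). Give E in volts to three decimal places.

For a concentration cell E°cell = 0. The 0.33 M side is the cathode (reduction is favoured where [K⁺] is higher).
With n = 1, E = −(0.0592/1) log([K⁺]ₐₙ/[K⁺]꜀ₐₜ) = −(0.0592/1) log(0.06/0.33) = −(0.0592/1)(-0.740) = +0.044 V.

+0.044 V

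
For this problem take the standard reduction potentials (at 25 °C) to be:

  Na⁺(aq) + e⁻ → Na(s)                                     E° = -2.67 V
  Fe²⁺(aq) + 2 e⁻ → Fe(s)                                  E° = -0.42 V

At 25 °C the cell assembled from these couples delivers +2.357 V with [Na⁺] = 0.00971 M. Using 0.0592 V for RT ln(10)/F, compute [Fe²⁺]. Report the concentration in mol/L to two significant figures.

0.39 M

Fe²⁺/Fe is the cathode, Na⁺/Na the anode: E°cell = +2.25 V, n = 2.
Overall reaction: Fe²⁺(aq) + 2 Na(s) → Fe(s) + 2 Na⁺(aq); Q = [Na⁺]^2/[Fe²⁺]^1.
From E = E° − (0.0592/n) log Q: log Q = (E° − E)·n/0.0592 = (+2.25 − (+2.357))·2/0.0592 = -3.6149.
So 1·log[Fe²⁺] = 2·log(0.00971) − log Q = -4.0256 − (-3.6149) = -0.4107; [Fe²⁺] = 10^(-0.4107) ≈ 0.39 M.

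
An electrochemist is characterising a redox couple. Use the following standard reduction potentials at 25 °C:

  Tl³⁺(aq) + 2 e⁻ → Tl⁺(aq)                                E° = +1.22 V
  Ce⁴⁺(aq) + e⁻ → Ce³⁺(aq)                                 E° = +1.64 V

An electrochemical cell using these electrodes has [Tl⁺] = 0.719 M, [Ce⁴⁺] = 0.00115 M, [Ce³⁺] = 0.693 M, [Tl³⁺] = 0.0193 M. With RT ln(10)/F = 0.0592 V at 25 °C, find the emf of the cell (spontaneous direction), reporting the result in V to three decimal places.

+0.302 V

Ce⁴⁺/Ce³⁺ is the cathode (higher E°), Tl³⁺/Tl⁺ the anode: E°cell = +1.64 − (+1.22) = +0.42 V, n = 2.
Overall: 2 Ce⁴⁺(aq) + Tl⁺(aq) → 2 Ce³⁺(aq) + Tl³⁺(aq)
Q = [Ce³⁺]^2·[Tl³⁺] / ([Ce⁴⁺]^2·[Tl⁺]); log Q = 3.989.
E = E° − (0.0592/n) log Q = +0.42 − (0.0592/2)(3.989) = +0.302 V.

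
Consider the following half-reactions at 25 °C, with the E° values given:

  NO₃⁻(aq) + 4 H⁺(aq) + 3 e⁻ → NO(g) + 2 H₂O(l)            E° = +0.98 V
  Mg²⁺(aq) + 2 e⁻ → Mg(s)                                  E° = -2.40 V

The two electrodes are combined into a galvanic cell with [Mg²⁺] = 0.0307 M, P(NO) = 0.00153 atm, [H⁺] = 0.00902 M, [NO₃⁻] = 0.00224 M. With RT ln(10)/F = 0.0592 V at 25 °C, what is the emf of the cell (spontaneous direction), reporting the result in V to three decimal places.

NO₃⁻/NO is the cathode (higher E°), Mg²⁺/Mg the anode: E°cell = +0.98 − (-2.40) = +3.38 V, n = 6.
Overall: 2 NO₃⁻(aq) + 8 H⁺(aq) + 3 Mg(s) → 2 NO(g) + 4 H₂O(l) + 3 Mg²⁺(aq)
Q = P(NO)^2·[Mg²⁺]^3 / ([NO₃⁻]^2·[H⁺]^8); log Q = 11.489.
E = E° − (0.0592/n) log Q = +3.38 − (0.0592/6)(11.489) = +3.267 V.

+3.267 V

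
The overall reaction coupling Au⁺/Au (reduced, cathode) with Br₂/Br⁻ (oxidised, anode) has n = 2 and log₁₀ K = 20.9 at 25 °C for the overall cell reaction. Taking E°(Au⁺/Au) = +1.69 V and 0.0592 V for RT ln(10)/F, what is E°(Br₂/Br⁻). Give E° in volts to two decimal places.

+1.07 V

E°cell = (0.0592/n)·log K = (0.0592/2)(20.9) = +0.619 V.
Since Au⁺/Au is the cathode and Br₂/Br⁻ the anode, E°cell = E°(Au⁺/Au) − E°(Br₂/Br⁻).
So E°(Br₂/Br⁻) = E°(Au⁺/Au) − E°cell = (+1.69) − (+0.619) = +1.07 V.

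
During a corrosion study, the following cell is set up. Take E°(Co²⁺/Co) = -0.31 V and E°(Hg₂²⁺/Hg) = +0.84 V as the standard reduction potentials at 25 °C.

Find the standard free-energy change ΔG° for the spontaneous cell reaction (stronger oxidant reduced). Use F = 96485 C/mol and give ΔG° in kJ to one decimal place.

-221.9 kJ

Hg₂²⁺/Hg (E° = +0.84 V) is the cathode; Co²⁺/Co (E° = -0.31 V) is the anode, so E°cell = +1.15 V.
Balancing electrons gives n = 2 (lcm of 2 and 2).
ΔG° = −nFE° = −(2)(96485)(+1.15) = -221,915 J = -221.9 kJ.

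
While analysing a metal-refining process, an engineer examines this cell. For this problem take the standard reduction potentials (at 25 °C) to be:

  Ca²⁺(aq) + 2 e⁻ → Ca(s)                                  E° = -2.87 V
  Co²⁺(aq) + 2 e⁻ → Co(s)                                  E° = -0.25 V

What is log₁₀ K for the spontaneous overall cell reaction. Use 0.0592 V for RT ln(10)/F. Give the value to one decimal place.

Cathode: Co²⁺/Co; anode: Ca²⁺/Ca. E°cell = +2.62 V, n = 2.
log K = nE°cell / 0.0592 = (2)(+2.62) / 0.0592 = 88.5.

88.5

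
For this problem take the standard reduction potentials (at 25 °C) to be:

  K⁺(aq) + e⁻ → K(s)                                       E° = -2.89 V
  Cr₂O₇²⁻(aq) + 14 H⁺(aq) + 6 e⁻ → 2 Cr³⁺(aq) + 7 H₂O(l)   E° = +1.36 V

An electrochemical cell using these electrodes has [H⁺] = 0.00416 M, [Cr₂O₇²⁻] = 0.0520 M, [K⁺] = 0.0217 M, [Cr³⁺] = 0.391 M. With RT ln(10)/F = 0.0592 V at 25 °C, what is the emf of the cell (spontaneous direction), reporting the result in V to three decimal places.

+4.015 V

Cr₂O₇²⁻/Cr³⁺ is the cathode (higher E°), K⁺/K the anode: E°cell = +1.36 − (-2.89) = +4.25 V, n = 6.
Overall: Cr₂O₇²⁻(aq) + 14 H⁺(aq) + 6 K(s) → 2 Cr³⁺(aq) + 7 H₂O(l) + 6 K⁺(aq)
Q = [Cr³⁺]^2·[K⁺]^6 / ([Cr₂O₇²⁻]·[H⁺]^14); log Q = 23.820.
E = E° − (0.0592/n) log Q = +4.25 − (0.0592/6)(23.820) = +4.015 V.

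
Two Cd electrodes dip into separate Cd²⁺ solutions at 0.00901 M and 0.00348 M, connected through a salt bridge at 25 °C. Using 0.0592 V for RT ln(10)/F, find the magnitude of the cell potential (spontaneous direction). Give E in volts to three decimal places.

For a concentration cell E°cell = 0. The 0.00901 M side is the cathode (reduction is favoured where [Cd²⁺] is higher).
With n = 2, E = −(0.0592/2) log([Cd²⁺]ₐₙ/[Cd²⁺]꜀ₐₜ) = −(0.0592/2) log(0.00348/0.00901) = −(0.0592/2)(-0.413) = +0.012 V.

+0.012 V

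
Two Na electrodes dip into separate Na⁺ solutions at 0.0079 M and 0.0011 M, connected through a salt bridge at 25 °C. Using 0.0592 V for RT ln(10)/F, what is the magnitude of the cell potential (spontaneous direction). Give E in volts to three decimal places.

For a concentration cell E°cell = 0. The 0.0079 M side is the cathode (reduction is favoured where [Na⁺] is higher).
With n = 1, E = −(0.0592/1) log([Na⁺]ₐₙ/[Na⁺]꜀ₐₜ) = −(0.0592/1) log(0.0011/0.0079) = −(0.0592/1)(-0.856) = +0.051 V.

+0.051 V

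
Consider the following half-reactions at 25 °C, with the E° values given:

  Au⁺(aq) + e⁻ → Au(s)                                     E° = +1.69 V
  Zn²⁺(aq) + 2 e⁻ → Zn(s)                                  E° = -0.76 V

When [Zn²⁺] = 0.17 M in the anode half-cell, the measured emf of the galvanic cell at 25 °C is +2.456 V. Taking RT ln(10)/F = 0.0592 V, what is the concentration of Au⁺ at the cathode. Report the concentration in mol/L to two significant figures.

0.52 M

Au⁺/Au is the cathode, Zn²⁺/Zn the anode: E°cell = +2.45 V, n = 2.
Overall reaction: 2 Au⁺(aq) + Zn(s) → 2 Au(s) + Zn²⁺(aq); Q = [Zn²⁺]^1/[Au⁺]^2.
From E = E° − (0.0592/n) log Q: log Q = (E° − E)·n/0.0592 = (+2.45 − (+2.456))·2/0.0592 = -0.2027.
So 2·log[Au⁺] = 1·log(0.17) − log Q = -0.7696 − (-0.2027) = -0.5669; log[Au⁺] = -0.5669 / 2 = -0.2834; [Au⁺] = 10^(-0.2834) ≈ 0.52 M.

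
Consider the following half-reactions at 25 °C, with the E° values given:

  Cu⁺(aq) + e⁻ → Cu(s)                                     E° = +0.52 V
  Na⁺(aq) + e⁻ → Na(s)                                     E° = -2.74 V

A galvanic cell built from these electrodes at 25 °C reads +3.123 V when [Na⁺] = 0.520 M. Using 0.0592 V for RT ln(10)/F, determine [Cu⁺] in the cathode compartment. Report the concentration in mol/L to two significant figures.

0.0025 M

Cu⁺/Cu is the cathode, Na⁺/Na the anode: E°cell = +3.26 V, n = 1.
Overall reaction: Cu⁺(aq) + Na(s) → Cu(s) + Na⁺(aq); Q = [Na⁺]^1/[Cu⁺]^1.
From E = E° − (0.0592/n) log Q: log Q = (E° − E)·n/0.0592 = (+3.26 − (+3.123))·1/0.0592 = 2.3142.
So 1·log[Cu⁺] = 1·log(0.52) − log Q = -0.2840 − (2.3142) = -2.5982; [Cu⁺] = 10^(-2.5982) ≈ 0.0025 M.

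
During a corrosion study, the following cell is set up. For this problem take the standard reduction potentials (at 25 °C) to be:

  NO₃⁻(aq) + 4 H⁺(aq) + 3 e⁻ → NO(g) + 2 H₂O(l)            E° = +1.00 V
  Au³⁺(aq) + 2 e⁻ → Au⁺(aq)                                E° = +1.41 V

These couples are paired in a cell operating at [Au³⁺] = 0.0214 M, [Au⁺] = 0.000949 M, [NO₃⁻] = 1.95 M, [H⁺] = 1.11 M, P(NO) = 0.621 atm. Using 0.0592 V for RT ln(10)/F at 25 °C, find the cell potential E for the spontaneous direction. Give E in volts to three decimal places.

Au³⁺/Au⁺ is the cathode (higher E°), NO₃⁻/NO the anode: E°cell = +1.41 − (+1.00) = +0.41 V, n = 6.
Overall: 3 Au³⁺(aq) + 2 NO(g) + 4 H₂O(l) → 3 Au⁺(aq) + 2 NO₃⁻(aq) + 8 H⁺(aq)
Q = [Au⁺]^3·[NO₃⁻]^2·[H⁺]^8 / ([Au³⁺]^3·P(NO)^2); log Q = -2.703.
E = E° − (0.0592/n) log Q = +0.41 − (0.0592/6)(-2.703) = +0.437 V.

+0.437 V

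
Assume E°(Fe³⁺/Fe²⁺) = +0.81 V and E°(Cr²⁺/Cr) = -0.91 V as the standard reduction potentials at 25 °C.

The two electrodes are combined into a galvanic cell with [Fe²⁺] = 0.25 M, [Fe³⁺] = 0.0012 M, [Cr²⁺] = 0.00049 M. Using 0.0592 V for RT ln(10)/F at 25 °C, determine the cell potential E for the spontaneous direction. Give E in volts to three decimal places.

+1.681 V

Fe³⁺/Fe²⁺ is the cathode (higher E°), Cr²⁺/Cr the anode: E°cell = +0.81 − (-0.91) = +1.72 V, n = 2.
Overall: 2 Fe³⁺(aq) + Cr(s) → 2 Fe²⁺(aq) + Cr²⁺(aq)
Q = [Fe²⁺]^2·[Cr²⁺] / ([Fe³⁺]^2); log Q = 1.328.
E = E° − (0.0592/n) log Q = +1.72 − (0.0592/2)(1.328) = +1.681 V.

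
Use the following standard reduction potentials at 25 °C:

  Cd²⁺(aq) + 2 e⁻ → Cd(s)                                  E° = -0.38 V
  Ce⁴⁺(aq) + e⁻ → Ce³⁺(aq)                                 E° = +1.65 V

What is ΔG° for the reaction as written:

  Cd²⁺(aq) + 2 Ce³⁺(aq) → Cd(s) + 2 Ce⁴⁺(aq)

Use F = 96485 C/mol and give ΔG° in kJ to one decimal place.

+391.7 kJ

As written, Cd²⁺/Cd is reduced (cathode) and Ce⁴⁺/Ce³⁺ is oxidised (anode), so E°cell = (-0.38) − (+1.65) = -2.03 V.
Balancing electrons gives n = 2.
ΔG° = −nFE° = −(2)(96485)(-2.03) = 391,729 J = +391.7 kJ.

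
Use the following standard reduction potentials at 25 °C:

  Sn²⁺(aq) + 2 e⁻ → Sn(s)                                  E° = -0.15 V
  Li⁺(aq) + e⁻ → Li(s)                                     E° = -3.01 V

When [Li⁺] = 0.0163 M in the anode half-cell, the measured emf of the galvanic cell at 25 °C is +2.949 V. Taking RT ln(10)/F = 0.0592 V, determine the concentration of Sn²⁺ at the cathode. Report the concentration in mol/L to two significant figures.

Sn²⁺/Sn is the cathode, Li⁺/Li the anode: E°cell = +2.86 V, n = 2.
Overall reaction: Sn²⁺(aq) + 2 Li(s) → Sn(s) + 2 Li⁺(aq); Q = [Li⁺]^2/[Sn²⁺]^1.
From E = E° − (0.0592/n) log Q: log Q = (E° − E)·n/0.0592 = (+2.86 − (+2.949))·2/0.0592 = -3.0068.
So 1·log[Sn²⁺] = 2·log(0.0163) − log Q = -3.5756 − (-3.0068) = -0.5688; [Sn²⁺] = 10^(-0.5688) ≈ 0.27 M.

0.27 M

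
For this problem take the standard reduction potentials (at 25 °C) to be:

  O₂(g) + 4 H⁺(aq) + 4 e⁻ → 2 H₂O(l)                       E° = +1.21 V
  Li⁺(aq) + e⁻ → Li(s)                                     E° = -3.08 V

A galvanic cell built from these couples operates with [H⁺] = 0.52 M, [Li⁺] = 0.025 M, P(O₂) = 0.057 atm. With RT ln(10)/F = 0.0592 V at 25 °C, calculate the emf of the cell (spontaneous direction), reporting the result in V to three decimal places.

+4.350 V

O₂/H₂O is the cathode (higher E°), Li⁺/Li the anode: E°cell = +1.21 − (-3.08) = +4.29 V, n = 4.
Overall: O₂(g) + 4 H⁺(aq) + 4 Li(s) → 2 H₂O(l) + 4 Li⁺(aq)
Q = [Li⁺]^4 / (P(O₂)·[H⁺]^4); log Q = -4.028.
E = E° − (0.0592/n) log Q = +4.29 − (0.0592/4)(-4.028) = +4.350 V.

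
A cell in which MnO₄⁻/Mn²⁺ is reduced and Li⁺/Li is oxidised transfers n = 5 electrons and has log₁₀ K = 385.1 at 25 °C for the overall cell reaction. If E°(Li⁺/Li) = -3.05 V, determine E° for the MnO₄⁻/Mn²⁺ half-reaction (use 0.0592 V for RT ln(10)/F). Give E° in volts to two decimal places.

+1.51 V

E°cell = (0.0592/n)·log K = (0.0592/5)(385.1) = +4.560 V.
Since MnO₄⁻/Mn²⁺ is the cathode and Li⁺/Li the anode, E°cell = E°(MnO₄⁻/Mn²⁺) − E°(Li⁺/Li).
So E°(MnO₄⁻/Mn²⁺) = E°cell + E°(Li⁺/Li) = +4.560 + (-3.05) = +1.51 V.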